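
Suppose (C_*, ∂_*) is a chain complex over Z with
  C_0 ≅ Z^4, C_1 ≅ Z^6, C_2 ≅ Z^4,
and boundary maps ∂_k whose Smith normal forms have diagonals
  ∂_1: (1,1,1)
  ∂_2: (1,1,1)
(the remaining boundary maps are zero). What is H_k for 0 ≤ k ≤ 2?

H_0 = Z,  H_1 = 0,  H_2 = Z.

H_0: b_0 = 4 − 0 − 3 = 1; torsion from ∂_1 factors > 1: none. So H_0 = Z.
H_1: b_1 = 6 − 3 − 3 = 0; torsion from ∂_2 factors > 1: none. So H_1 = 0.
H_2: b_2 = 4 − 3 − 0 = 1; torsion from ∂_3 factors > 1: none. So H_2 = Z.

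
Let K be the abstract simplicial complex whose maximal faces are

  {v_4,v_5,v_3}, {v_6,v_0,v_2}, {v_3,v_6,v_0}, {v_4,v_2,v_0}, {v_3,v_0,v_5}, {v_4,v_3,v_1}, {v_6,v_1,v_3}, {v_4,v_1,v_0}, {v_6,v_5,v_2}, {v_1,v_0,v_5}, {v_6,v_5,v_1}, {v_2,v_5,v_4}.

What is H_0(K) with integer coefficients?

Order the vertices as v_0 < v_1 < v_2 < v_3 < v_4 < v_5 < v_6. Listing each simplex with vertices in this order, K has dimension 2 with simplices:

  0-simplices (7): [v_0], [v_1], [v_2], [v_3], [v_4], [v_5], [v_6]
  1-simplices (18): (18 of them)
  2-simplices (12): (12 of them)

giving chain groups C_0 ≅ Z^7, C_1 ≅ Z^18, C_2 ≅ Z^12.

∂_1: C_1 → C_0 is given by ∂[p,q] = [q] − [p].
As a 7×18 matrix over Z this has rank 6, with invariant factors (1,1,1,1,1,1).

Boundary ∂_2: C_2 → C_1 acts by ∂[p,q,r] = [q,r] − [p,r] + [p,q]. For instance
  ∂[v_1,v_5,v_6] = [v_5,v_6] − [v_1,v_6] + [v_1,v_5],
  ∂[v_3,v_4,v_5] = [v_4,v_5] − [v_3,v_5] + [v_3,v_4].
The resulting 18×12 matrix has rank 12, and its Smith normal form has invariant factors (1,1,1,1,1,1,1,1,1,1,1,2).

From H_k ≅ ker(∂_k) / im(∂_{k+1}) we obtain:

  H_0: rank C_0 − rank ∂_1 = 7 − 6 = 1, and the invariant factors of ∂_1 are all 1, so H_0 = Z.

(K is a triangulation of the real projective plane RP^2.)

H_0 ≅ Z.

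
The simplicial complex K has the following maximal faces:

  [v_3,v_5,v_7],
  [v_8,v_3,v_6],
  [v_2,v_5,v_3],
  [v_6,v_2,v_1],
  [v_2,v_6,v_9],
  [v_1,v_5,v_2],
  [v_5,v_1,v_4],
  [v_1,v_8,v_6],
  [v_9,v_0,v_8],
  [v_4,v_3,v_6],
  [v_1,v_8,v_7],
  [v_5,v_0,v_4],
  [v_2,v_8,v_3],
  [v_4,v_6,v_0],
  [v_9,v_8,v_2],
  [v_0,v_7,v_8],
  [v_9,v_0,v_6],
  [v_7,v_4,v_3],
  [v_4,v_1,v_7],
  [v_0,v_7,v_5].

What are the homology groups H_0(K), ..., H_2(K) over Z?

We work with the vertex ordering v_0 < v_1 < v_2 < v_3 < v_4 < v_5 < v_6 < v_7 < v_8 < v_9. The simplices of K, each written with vertices in increasing order, are:

  0-simplices (10): [v_0], [v_1], [v_2], [v_3], [v_4], [v_5], [v_6], [v_7], [v_8], [v_9]
  1-simplices (30): (30 of them)
  2-simplices (20): (20 of them)

giving chain groups C_0 ≅ Z^10, C_1 ≅ Z^30, C_2 ≅ Z^20.

The boundary map ∂_1: C_1 → C_0 maps an edge to its endpoints' difference, ∂[p,q] = q − p.
The resulting 10×30 matrix has rank 9, and its Smith normal form has invariant factors (1,1,1,1,1,1,1,1,1).

Boundary ∂_2: C_2 → C_1 sends each 2-simplex [p,q,r] to [q,r] − [p,r] + [p,q]. For instance
  ∂[v_3,v_4,v_7] = [v_4,v_7] − [v_3,v_7] + [v_3,v_4],
  ∂[v_2,v_3,v_5] = [v_3,v_5] − [v_2,v_5] + [v_2,v_3].
The resulting 30×20 matrix has rank 20, and its Smith normal form has invariant factors (1,1,1,1,1,1,1,1,1,1,1,1,1,1,1,1,1,1,1,2).

Computing H_k = (kernel of ∂_k) / (image of ∂_{k+1}):

  H_0: rank C_0 − rank ∂_1 = 10 − 9 = 1, and the invariant factors of ∂_1 are all 1, so H_0 ≅ Z.
  H_1: rank ker ∂_1 − rank ∂_2 = (30 − 9) − 20 = 1, and ∂_2 has invariant factor 2 > 1, so H_1 ≅ Z ⊕ Z/2.
  H_2: rank ker ∂_2 − rank ∂_3 = (20 − 20) − 0 = 0, and there is no ∂_3, so H_2 ≅ 0.

As a check, the Euler characteristic is 10 − 30 + 20 = 0, which agrees with 1 − 1 + 0 = 0.

H_0 ≅ Z,  H_1 ≅ Z ⊕ Z/2,  H_2 = 0.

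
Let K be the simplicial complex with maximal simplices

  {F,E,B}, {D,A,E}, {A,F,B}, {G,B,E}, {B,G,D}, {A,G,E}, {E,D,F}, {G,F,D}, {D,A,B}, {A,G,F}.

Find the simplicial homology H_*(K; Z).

K has 6 vertices, 15 edges, 10 triangles.
rank ∂_0 = 0, rank ∂_1 = 5 ⇒ b_0 = 6 − 0 − 5 = 1; all invariant factors of ∂_1 are 1 so no torsion. So H_0 ≅ Z.
rank ∂_1 = 5, rank ∂_2 = 10 ⇒ b_1 = 15 − 5 − 10 = 0; ∂_2 has invariant factor(s) [2] giving torsion. So H_1 ≅ Z/2Z.
rank ∂_2 = 10, rank ∂_3 = 0 ⇒ b_2 = 10 − 10 − 0 = 0. So H_2 ≅ 0.

H_0 = Z,  H_1 = Z/2Z,  H_2 = 0.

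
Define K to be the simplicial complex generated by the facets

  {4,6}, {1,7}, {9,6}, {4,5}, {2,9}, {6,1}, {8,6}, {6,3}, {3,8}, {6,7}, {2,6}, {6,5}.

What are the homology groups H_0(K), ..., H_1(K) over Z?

Fix the vertex order 1 < 2 < 3 < 4 < 5 < 6 < 7 < 8 < 9 and write every simplex with vertices in increasing order. Then dim K = 1 and the simplices of K are:

  0-simplices (9): [1], [2], [3], [4], [5], [6], [7], [8], [9]
  1-simplices (12): [1,6], [1,7], [2,6], [2,9], [3,6], [3,8], [4,5], [4,6], [5,6], [6,7], [6,8], [6,9]

so the chain groups are C_0 ≅ Z^9, C_1 ≅ Z^12.

The boundary map ∂_1: C_1 → C_0 is given by ∂[p,q] = [q] − [p]. For instance
  ∂[2,6] = [6] − [2].
The resulting 9×12 matrix has rank 8, and its Smith normal form has invariant factors (1,1,1,1,1,1,1,1).

Computing H_k = (kernel of ∂_k) / (image of ∂_{k+1}):

  H_0: rank C_0 − rank ∂_1 = 9 − 8 = 1, and the invariant factors of ∂_1 are all 1, so H_0 ≅ Z.
  H_1: rank ker ∂_1 − rank ∂_2 = (12 − 8) − 0 = 4, and there is no ∂_2, so H_1 ≅ Z^4.

H_0 ≅ Z,  H_1 ≅ Z^4.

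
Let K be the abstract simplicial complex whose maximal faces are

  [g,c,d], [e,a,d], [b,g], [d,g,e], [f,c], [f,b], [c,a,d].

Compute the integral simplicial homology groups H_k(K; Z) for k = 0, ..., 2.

H_0 = Z,  H_1 = Z,  H_2 = 0.

Fix the vertex order a < b < c < d < e < f < g and write every simplex with vertices in increasing order. Then dim K = 2 and the simplices of K are:

  0-simplices (7): a, b, c, d, e, f, g
  1-simplices (11): ac, ad, ae, bf, bg, cd, cf, cg, de, dg, eg
  2-simplices (4): acd, ade, cdg, deg

Hence C_0 ≅ Z^7, C_1 ≅ Z^11, C_2 ≅ Z^4.

∂_1: C_1 → C_0 is given by ∂[p,q] = [q] − [p].
The 7×11 boundary matrix has rank 6 and Smith normal form diag(1,1,1,1,1,1).

Boundary ∂_2: C_2 → C_1 maps a triangle to the signed sum of its edges. For instance
  ∂ade = de − ae + ad,
  ∂acd = cd − ad + ac.
The resulting 11×4 matrix has rank 4, and its Smith normal form has invariant factors (1,1,1,1).

Computing H_k = (kernel of ∂_k) / (image of ∂_{k+1}):

  H_0: rank C_0 − rank ∂_1 = 7 − 6 = 1, and the invariant factors of ∂_1 are all 1, so H_0 ≅ Z.
  H_1: rank ker ∂_1 − rank ∂_2 = (11 − 6) − 4 = 1, and the invariant factors of ∂_2 are all 1, so H_1 ≅ Z.
  H_2: rank ker ∂_2 − rank ∂_3 = (4 − 4) − 0 = 0, and there is no ∂_3, so H_2 ≅ 0.

As a check, the Euler characteristic is 7 − 11 + 4 = 0, which agrees with 1 − 1 + 0 = 0.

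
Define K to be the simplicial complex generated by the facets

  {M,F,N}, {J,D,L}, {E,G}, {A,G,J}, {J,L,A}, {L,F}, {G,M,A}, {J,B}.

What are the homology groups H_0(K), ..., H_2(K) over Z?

Order the vertices as A < B < D < E < F < G < J < L < M < N. Listing each simplex with vertices in this order, K has dimension 2 with simplices:

  0-simplices (10): A, B, D, E, F, G, J, L, M, N
  1-simplices (15): AG, AJ, AL, AM, BJ, DJ, DL, EG, FL, FM, FN, GJ, GM, JL, MN
  2-simplices (5): AGJ, AGM, AJL, DJL, FMN

giving chain groups C_0 ≅ Z^10, C_1 ≅ Z^15, C_2 ≅ Z^5.

Boundary ∂_1: C_1 → C_0 sends each edge [p,q] (with p < q) to q − p. For instance
  ∂FM = M − F.
This gives a 10×15 integer matrix of rank 9; reducing to Smith normal form yields diagonal entries (1,1,1,1,1,1,1,1,1).

∂_2: C_2 → C_1 sends each 2-simplex [p,q,r] to [q,r] − [p,r] + [p,q]. For instance
  ∂FMN = MN − FN + FM,
  ∂AJL = JL − AL + AJ.
This gives a 15×5 integer matrix of rank 5; reducing to Smith normal form yields diagonal entries (1,1,1,1,1).

Reading off H_k = ker ∂_k / im ∂_{k+1}:

  H_0: rank C_0 − rank ∂_1 = 10 − 9 = 1, and the invariant factors of ∂_1 are all 1, so H_0 ≅ Z.
  H_1: rank ker ∂_1 − rank ∂_2 = (15 − 9) − 5 = 1, and the invariant factors of ∂_2 are all 1, so H_1 ≅ Z.
  H_2: rank ker ∂_2 − rank ∂_3 = (5 − 5) − 0 = 0, and there is no ∂_3, so H_2 ≅ 0.

H_0 = Z,  H_1 = Z,  H_2 = 0.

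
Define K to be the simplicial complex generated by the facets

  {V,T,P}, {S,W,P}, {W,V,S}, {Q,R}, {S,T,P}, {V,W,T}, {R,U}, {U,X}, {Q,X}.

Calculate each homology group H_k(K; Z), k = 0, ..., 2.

H_0 ≅ Z^2,  H_1 ≅ Z^2,  H_2 = 0.

Fix the vertex order P < Q < R < S < T < U < V < W < X and write every simplex with vertices in increasing order. Then dim K = 2 and the simplices of K are:

  0-simplices (9): P, Q, R, S, T, U, V, W, X
  1-simplices (14): PS, PT, PV, PW, QR, QX, RU, ST, SV, SW, TV, TW, UX, VW
  2-simplices (5): PST, PSW, PTV, SVW, TVW

giving chain groups C_0 ≅ Z^9, C_1 ≅ Z^14, C_2 ≅ Z^5.

The boundary map ∂_1: C_1 → C_0 is given by ∂[p,q] = [q] − [p].
The resulting 9×14 matrix has rank 7, and its Smith normal form has invariant factors (1,1,1,1,1,1,1).

∂_2: C_2 → C_1 maps a triangle to the signed sum of its edges. For instance
  ∂PSW = SW − PW + PS,
  ∂TVW = VW − TW + TV.
As a 14×5 matrix over Z this has rank 5, with invariant factors (1,1,1,1,1).

From H_k ≅ ker(∂_k) / im(∂_{k+1}) we obtain:

  H_0: rank C_0 − rank ∂_1 = 9 − 7 = 2, and the invariant factors of ∂_1 are all 1, so H_0 = Z^2.
  H_1: rank ker ∂_1 − rank ∂_2 = (14 − 7) − 5 = 2, and the invariant factors of ∂_2 are all 1, so H_1 = Z^2.
  H_2: rank ker ∂_2 − rank ∂_3 = (5 − 5) − 0 = 0, and there is no ∂_3, so H_2 = 0.

(K is a triangulation of the disjoint union of the Möbius band and the circle S^1.)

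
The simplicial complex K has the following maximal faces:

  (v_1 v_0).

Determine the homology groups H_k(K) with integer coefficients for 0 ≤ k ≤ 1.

H_0 ≅ Z,  H_1 = 0.

Take the total order v_0 < v_1 on the vertex set. Then K (dimension 1) consists of the simplices:

  0-simplices (2): [v_0], [v_1]
  1-simplices (1): [v_0,v_1]

Hence C_0 ≅ Z^2, C_1 ≅ Z^1.

The boundary map ∂_1: C_1 → C_0 sends each edge [p,q] (with p < q) to q − p. For instance
  ∂[v_0,v_1] = [v_1] − [v_0].
This gives a 2×1 integer matrix of rank 1; reducing to Smith normal form yields diagonal entries (1).

Now H_k = ker ∂_k / im ∂_{k+1}, so:

  H_0: rank C_0 − rank ∂_1 = 2 − 1 = 1, and the invariant factors of ∂_1 are all 1, so H_0 ≅ Z.
  H_1: rank ker ∂_1 − rank ∂_2 = (1 − 1) − 0 = 0, and there is no ∂_2, so H_1 ≅ 0.

As a check, the Euler characteristic is 2 − 1 = 1, which agrees with 1 − 0 = 1.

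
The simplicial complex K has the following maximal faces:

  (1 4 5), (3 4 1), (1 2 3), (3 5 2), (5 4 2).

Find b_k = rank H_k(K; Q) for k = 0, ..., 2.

We work with the vertex ordering 1 < 2 < 3 < 4 < 5. The simplices of K, each written with vertices in increasing order, are:

  0-simplices (5): [1], [2], [3], [4], [5]
  1-simplices (10): [1,2], [1,3], [1,4], [1,5], [2,3], [2,4], [2,5], [3,4], [3,5], [4,5]
  2-simplices (5): [1,2,3], [1,3,4], [1,4,5], [2,3,5], [2,4,5]

Hence C_0 ≅ Z^5, C_1 ≅ Z^10, C_2 ≅ Z^5.

The boundary map ∂_1: C_1 → C_0 is given by ∂[p,q] = [q] − [p]. For instance
  ∂[1,4] = [4] − [1].
This gives a 5×10 integer matrix of rank 4; reducing to Smith normal form yields diagonal entries (1,1,1,1).

Boundary ∂_2: C_2 → C_1 acts by ∂[p,q,r] = [q,r] − [p,r] + [p,q]. For instance
  ∂[1,2,3] = [2,3] − [1,3] + [1,2],
  ∂[1,3,4] = [3,4] − [1,4] + [1,3].
This gives a 10×5 integer matrix of rank 5; reducing to Smith normal form yields diagonal entries (1,1,1,1,1).

Reading off H_k = ker ∂_k / im ∂_{k+1}:

  H_0: rank C_0 − rank ∂_1 = 5 − 4 = 1, and the invariant factors of ∂_1 are all 1, so H_0 ≅ Z.
  H_1: rank ker ∂_1 − rank ∂_2 = (10 − 4) − 5 = 1, and the invariant factors of ∂_2 are all 1, so H_1 ≅ Z.
  H_2: rank ker ∂_2 − rank ∂_3 = (5 − 5) − 0 = 0, and there is no ∂_3, so H_2 ≅ 0.

As a check, the Euler characteristic is 5 − 10 + 5 = 0, which agrees with 1 − 1 + 0 = 0.
(K is a triangulation of the Möbius band.)

Hence the Betti numbers are b_0 = 1, b_1 = 1, b_2 = 0.

b_0 = 1, b_1 = 1, b_2 = 0.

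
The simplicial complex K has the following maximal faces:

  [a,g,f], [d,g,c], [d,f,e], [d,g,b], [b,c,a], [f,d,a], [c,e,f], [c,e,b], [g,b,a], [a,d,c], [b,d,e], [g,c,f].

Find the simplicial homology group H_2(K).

H_2 = 0.

Fix the vertex order a < b < c < d < e < f < g and write every simplex with vertices in increasing order. Then dim K = 2 and the simplices of K are:

  0-simplices (7): a, b, c, d, e, f, g
  1-simplices (18): ab, ac, ad, af, ag, bc, bd, be, bg, cd, ce, cf, cg, de, df, dg, ef, fg
  2-simplices (12): abc, abg, acd, adf, afg, bce, bde, bdg, cdg, cef, cfg, def

so the chain groups are C_0 ≅ Z^7, C_1 ≅ Z^18, C_2 ≅ Z^12.

The boundary map ∂_1: C_1 → C_0 maps an edge to its endpoints' difference, ∂[p,q] = q − p. For instance
  ∂de = e − d.
The resulting 7×18 matrix has rank 6, and its Smith normal form has invariant factors (1,1,1,1,1,1).

The boundary map ∂_2: C_2 → C_1 acts by ∂[p,q,r] = [q,r] − [p,r] + [p,q]. For instance
  ∂afg = fg − ag + af,
  ∂abg = bg − ag + ab.
This gives a 18×12 integer matrix of rank 12; reducing to Smith normal form yields diagonal entries (1,1,1,1,1,1,1,1,1,1,1,2).

Reading off H_k = ker ∂_k / im ∂_{k+1}:

  H_2: rank ker ∂_2 − rank ∂_3 = (12 − 12) − 0 = 0, and there is no ∂_3, so H_2 = 0.

(K is a triangulation of the real projective plane RP^2.)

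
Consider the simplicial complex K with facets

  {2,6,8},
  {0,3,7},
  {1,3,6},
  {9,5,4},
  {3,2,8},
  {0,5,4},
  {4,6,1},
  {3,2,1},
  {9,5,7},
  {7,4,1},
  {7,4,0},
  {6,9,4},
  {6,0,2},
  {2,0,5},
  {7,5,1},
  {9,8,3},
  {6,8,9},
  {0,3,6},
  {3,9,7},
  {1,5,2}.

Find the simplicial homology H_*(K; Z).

We work with the vertex ordering 0 < 1 < 2 < 3 < 4 < 5 < 6 < 7 < 8 < 9. The simplices of K, each written with vertices in increasing order, are:

  0-simplices (10): [0], [1], [2], [3], [4], [5], [6], [7], [8], [9]
  1-simplices (30): (30 of them)
  2-simplices (20): (20 of them)

Hence C_0 ≅ Z^10, C_1 ≅ Z^30, C_2 ≅ Z^20.

∂_1: C_1 → C_0 is given by ∂[p,q] = [q] − [p]. For instance
  ∂[4,9] = [9] − [4].
The 10×30 boundary matrix has rank 9 and Smith normal form diag(1,1,1,1,1,1,1,1,1).

Boundary ∂_2: C_2 → C_1 maps a triangle to the signed sum of its edges. For instance
  ∂[3,7,9] = [7,9] − [3,9] + [3,7],
  ∂[0,2,6] = [2,6] − [0,6] + [0,2].
This gives a 30×20 integer matrix of rank 20; reducing to Smith normal form yields diagonal entries (1,1,1,1,1,1,1,1,1,1,1,1,1,1,1,1,1,1,1,2).

From H_k ≅ ker(∂_k) / im(∂_{k+1}) we obtain:

  H_0: rank C_0 − rank ∂_1 = 10 − 9 = 1, and the invariant factors of ∂_1 are all 1, so H_0 ≅ Z.
  H_1: rank ker ∂_1 − rank ∂_2 = (30 − 9) − 20 = 1, and ∂_2 has invariant factor 2 > 1, so H_1 ≅ Z ⊕ Z/2.
  H_2: rank ker ∂_2 − rank ∂_3 = (20 − 20) − 0 = 0, and there is no ∂_3, so H_2 ≅ 0.

As a check, the Euler characteristic is 10 − 30 + 20 = 0, which agrees with 1 − 1 + 0 = 0.

H_0 = Z,  H_1 = Z ⊕ Z/2,  H_2 = 0.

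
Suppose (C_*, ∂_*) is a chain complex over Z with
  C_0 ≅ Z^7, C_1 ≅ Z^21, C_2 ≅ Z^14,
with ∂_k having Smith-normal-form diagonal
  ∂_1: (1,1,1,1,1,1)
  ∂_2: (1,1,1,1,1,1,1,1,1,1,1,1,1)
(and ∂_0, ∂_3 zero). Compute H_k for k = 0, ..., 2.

H_0 = Z,  H_1 = Z^2,  H_2 = Z.

H_0: b_0 = 7 − 0 − 6 = 1; torsion from ∂_1 factors > 1: none. So H_0 = Z.
H_1: b_1 = 21 − 6 − 13 = 2; torsion from ∂_2 factors > 1: none. So H_1 = Z^2.
H_2: b_2 = 14 − 13 − 0 = 1; torsion from ∂_3 factors > 1: none. So H_2 = Z.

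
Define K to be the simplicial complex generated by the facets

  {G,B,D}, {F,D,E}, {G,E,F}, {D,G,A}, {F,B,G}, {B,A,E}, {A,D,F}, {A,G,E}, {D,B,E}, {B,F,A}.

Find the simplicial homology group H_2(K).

We work with the vertex ordering A < B < D < E < F < G. The simplices of K, each written with vertices in increasing order, are:

  0-simplices (6): A, B, D, E, F, G
  1-simplices (15): AB, AD, AE, AF, AG, BD, BE, BF, BG, DE, DF, DG, EF, EG, FG
  2-simplices (10): ABE, ABF, ADF, ADG, AEG, BDE, BDG, BFG, DEF, EFG

so the chain groups are C_0 ≅ Z^6, C_1 ≅ Z^15, C_2 ≅ Z^10.

The boundary map ∂_1: C_1 → C_0 is given by ∂[p,q] = [q] − [p].
This gives a 6×15 integer matrix of rank 5; reducing to Smith normal form yields diagonal entries (1,1,1,1,1).

∂_2: C_2 → C_1 maps a triangle to the signed sum of its edges. For instance
  ∂ADG = DG − AG + AD,
  ∂AEG = EG − AG + AE.
This gives a 15×10 integer matrix of rank 10; reducing to Smith normal form yields diagonal entries (1,1,1,1,1,1,1,1,1,2).

Reading off H_k = ker ∂_k / im ∂_{k+1}:

  H_2: rank ker ∂_2 − rank ∂_3 = (10 − 10) − 0 = 0, and there is no ∂_3, so H_2 = 0.

H_2 ≅ 0.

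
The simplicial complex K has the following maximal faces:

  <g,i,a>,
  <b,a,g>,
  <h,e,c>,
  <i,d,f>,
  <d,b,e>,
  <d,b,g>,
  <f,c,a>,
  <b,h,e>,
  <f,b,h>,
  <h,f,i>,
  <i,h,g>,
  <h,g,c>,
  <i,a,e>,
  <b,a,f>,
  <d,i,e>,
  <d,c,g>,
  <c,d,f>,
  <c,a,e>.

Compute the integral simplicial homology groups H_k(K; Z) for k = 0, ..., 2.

H_0 = Z,  H_1 = Z^2,  H_2 = Z.

K has 9 vertices, 27 edges, 18 triangles.
rank ∂_0 = 0, rank ∂_1 = 8 ⇒ b_0 = 9 − 0 − 8 = 1; all invariant factors of ∂_1 are 1 so no torsion. So H_0 ≅ Z.
rank ∂_1 = 8, rank ∂_2 = 17 ⇒ b_1 = 27 − 8 − 17 = 2; all invariant factors of ∂_2 are 1 so no torsion. So H_1 ≅ Z^2.
rank ∂_2 = 17, rank ∂_3 = 0 ⇒ b_2 = 18 − 17 − 0 = 1. So H_2 ≅ Z.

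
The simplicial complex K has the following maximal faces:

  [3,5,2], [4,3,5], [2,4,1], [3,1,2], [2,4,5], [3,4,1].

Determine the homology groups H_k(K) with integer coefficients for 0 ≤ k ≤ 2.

Order the vertices as 1 < 2 < 3 < 4 < 5. Listing each simplex with vertices in this order, K has dimension 2 with simplices:

  0-simplices (5): [1], [2], [3], [4], [5]
  1-simplices (9): [1,2], [1,3], [1,4], [2,3], [2,4], [2,5], [3,4], [3,5], [4,5]
  2-simplices (6): [1,2,3], [1,2,4], [1,3,4], [2,3,5], [2,4,5], [3,4,5]

Hence C_0 ≅ Z^5, C_1 ≅ Z^9, C_2 ≅ Z^6.

∂_1: C_1 → C_0 sends each edge [p,q] (with p < q) to q − p.
The 5×9 boundary matrix has rank 4 and Smith normal form diag(1,1,1,1).

The boundary map ∂_2: C_2 → C_1 acts by ∂[p,q,r] = [q,r] − [p,r] + [p,q]. For instance
  ∂[2,3,5] = [3,5] − [2,5] + [2,3],
  ∂[2,4,5] = [4,5] − [2,5] + [2,4].
The 9×6 boundary matrix has rank 5 and Smith normal form diag(1,1,1,1,1).

From H_k ≅ ker(∂_k) / im(∂_{k+1}) we obtain:

  H_0: rank C_0 − rank ∂_1 = 5 − 4 = 1, and the invariant factors of ∂_1 are all 1, so H_0 ≅ Z.
  H_1: rank ker ∂_1 − rank ∂_2 = (9 − 4) − 5 = 0, and the invariant factors of ∂_2 are all 1, so H_1 ≅ 0.
  H_2: rank ker ∂_2 − rank ∂_3 = (6 − 5) − 0 = 1, and there is no ∂_3, so H_2 ≅ Z.

As a check, the Euler characteristic is 5 − 9 + 6 = 2, which agrees with 1 − 0 + 1 = 2.

H_0 = Z,  H_1 = 0,  H_2 = Z.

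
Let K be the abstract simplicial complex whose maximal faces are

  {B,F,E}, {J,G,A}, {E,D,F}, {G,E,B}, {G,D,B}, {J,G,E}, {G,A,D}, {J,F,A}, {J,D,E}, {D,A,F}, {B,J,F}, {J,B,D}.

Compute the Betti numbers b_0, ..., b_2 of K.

K has 7 vertices, 18 edges, 12 triangles.
rank ∂_0 = 0, rank ∂_1 = 6 ⇒ b_0 = 7 − 0 − 6 = 1; all invariant factors of ∂_1 are 1 so no torsion. So H_0 ≅ Z.
rank ∂_1 = 6, rank ∂_2 = 12 ⇒ b_1 = 18 − 6 − 12 = 0; ∂_2 has invariant factor(s) [2] giving torsion. So H_1 ≅ Z/2.
rank ∂_2 = 12, rank ∂_3 = 0 ⇒ b_2 = 12 − 12 − 0 = 0. So H_2 ≅ 0.

b_0 = 1, b_1 = 0, b_2 = 0.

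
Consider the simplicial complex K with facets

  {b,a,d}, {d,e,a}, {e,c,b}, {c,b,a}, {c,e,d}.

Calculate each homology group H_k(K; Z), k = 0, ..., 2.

K has 5 vertices, 10 edges, 5 triangles.
rank ∂_0 = 0, rank ∂_1 = 4 ⇒ b_0 = 5 − 0 − 4 = 1; all invariant factors of ∂_1 are 1 so no torsion. So H_0 = Z.
rank ∂_1 = 4, rank ∂_2 = 5 ⇒ b_1 = 10 − 4 − 5 = 1; all invariant factors of ∂_2 are 1 so no torsion. So H_1 = Z.
rank ∂_2 = 5, rank ∂_3 = 0 ⇒ b_2 = 5 − 5 − 0 = 0. So H_2 = 0.

H_0 ≅ Z,  H_1 ≅ Z,  H_2 = 0.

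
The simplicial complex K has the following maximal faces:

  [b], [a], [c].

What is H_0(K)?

H_0 ≅ Z^3.

We work with the vertex ordering a < b < c. The simplices of K, each written with vertices in increasing order, are:

  0-simplices (3): a, b, c

Hence C_0 ≅ Z^3.

Computing H_k = (kernel of ∂_k) / (image of ∂_{k+1}):

  H_0: rank C_0 − rank ∂_1 = 3 − 0 = 3, and there is no ∂_1, so H_0 ≅ Z^3.

(K is a triangulation of a set of 3 points.)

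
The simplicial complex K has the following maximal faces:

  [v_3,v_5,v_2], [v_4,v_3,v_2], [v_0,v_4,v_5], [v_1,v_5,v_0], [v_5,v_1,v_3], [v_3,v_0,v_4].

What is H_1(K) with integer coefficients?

H_1 = Z.

Take the total order v_0 < v_1 < v_2 < v_3 < v_4 < v_5 on the vertex set. Then K (dimension 2) consists of the simplices:

  0-simplices (6): [v_0], [v_1], [v_2], [v_3], [v_4], [v_5]
  1-simplices (12): [v_0,v_1], [v_0,v_3], [v_0,v_4], [v_0,v_5], [v_1,v_3], [v_1,v_5], [v_2,v_3], [v_2,v_4], [v_2,v_5], [v_3,v_4], [v_3,v_5], [v_4,v_5]
  2-simplices (6): [v_0,v_1,v_5], [v_0,v_3,v_4], [v_0,v_4,v_5], [v_1,v_3,v_5], [v_2,v_3,v_4], [v_2,v_3,v_5]

giving chain groups C_0 ≅ Z^6, C_1 ≅ Z^12, C_2 ≅ Z^6.

∂_1: C_1 → C_0 maps an edge to its endpoints' difference, ∂[p,q] = q − p. For instance
  ∂[v_2,v_3] = [v_3] − [v_2].
As a 6×12 matrix over Z this has rank 5, with invariant factors (1,1,1,1,1).

The boundary map ∂_2: C_2 → C_1 acts by ∂[p,q,r] = [q,r] − [p,r] + [p,q]. For instance
  ∂[v_2,v_3,v_5] = [v_3,v_5] − [v_2,v_5] + [v_2,v_3],
  ∂[v_2,v_3,v_4] = [v_3,v_4] − [v_2,v_4] + [v_2,v_3].
As a 12×6 matrix over Z this has rank 6, with invariant factors (1,1,1,1,1,1).

Now H_k = ker ∂_k / im ∂_{k+1}, so:

  H_1: rank ker ∂_1 − rank ∂_2 = (12 − 5) − 6 = 1, and the invariant factors of ∂_2 are all 1, so H_1 ≅ Z.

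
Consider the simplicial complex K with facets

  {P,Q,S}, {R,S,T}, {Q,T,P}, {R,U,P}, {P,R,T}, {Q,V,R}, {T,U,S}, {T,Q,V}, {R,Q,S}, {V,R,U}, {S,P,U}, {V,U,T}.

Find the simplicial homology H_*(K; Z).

H_0 ≅ Z,  H_1 ≅ Z/2,  H_2 = 0.

Order the vertices as P < Q < R < S < T < U < V. Listing each simplex with vertices in this order, K has dimension 2 with simplices:

  0-simplices (7): P, Q, R, S, T, U, V
  1-simplices (18): PQ, PR, PS, PT, PU, QR, QS, QT, QV, RS, RT, RU, RV, ST, SU, TU, TV, UV
  2-simplices (12): PQS, PQT, PRT, PRU, PSU, QRS, QRV, QTV, RST, RUV, STU, TUV

giving chain groups C_0 ≅ Z^7, C_1 ≅ Z^18, C_2 ≅ Z^12.

∂_1: C_1 → C_0 is given by ∂[p,q] = [q] − [p]. For instance
  ∂TV = V − T.
As a 7×18 matrix over Z this has rank 6, with invariant factors (1,1,1,1,1,1).

Boundary ∂_2: C_2 → C_1 maps a triangle to the signed sum of its edges. For instance
  ∂QTV = TV − QV + QT,
  ∂PQT = QT − PT + PQ.
The resulting 18×12 matrix has rank 12, and its Smith normal form has invariant factors (1,1,1,1,1,1,1,1,1,1,1,2).

Now H_k = ker ∂_k / im ∂_{k+1}, so:

  H_0: rank C_0 − rank ∂_1 = 7 − 6 = 1, and the invariant factors of ∂_1 are all 1, so H_0 = Z.
  H_1: rank ker ∂_1 − rank ∂_2 = (18 − 6) − 12 = 0, and ∂_2 has invariant factor 2 > 1, so H_1 = Z/2.
  H_2: rank ker ∂_2 − rank ∂_3 = (12 − 12) − 0 = 0, and there is no ∂_3, so H_2 = 0.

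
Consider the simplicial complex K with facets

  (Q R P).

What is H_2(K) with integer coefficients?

Order the vertices as P < Q < R. Listing each simplex with vertices in this order, K has dimension 2 with simplices:

  0-simplices (3): P, Q, R
  1-simplices (3): PQ, PR, QR
  2-simplices (1): PQR

Hence C_0 ≅ Z^3, C_1 ≅ Z^3, C_2 ≅ Z^1.

The boundary map ∂_1: C_1 → C_0 sends each edge [p,q] (with p < q) to q − p.
The resulting 3×3 matrix has rank 2, and its Smith normal form has invariant factors (1,1).

∂_2: C_2 → C_1 maps a triangle to the signed sum of its edges. For instance
  ∂PQR = QR − PR + PQ.
This gives a 3×1 integer matrix of rank 1; reducing to Smith normal form yields diagonal entries (1).

Now H_k = ker ∂_k / im ∂_{k+1}, so:

  H_2: rank ker ∂_2 − rank ∂_3 = (1 − 1) − 0 = 0, and there is no ∂_3, so H_2 ≅ 0.

H_2 = 0.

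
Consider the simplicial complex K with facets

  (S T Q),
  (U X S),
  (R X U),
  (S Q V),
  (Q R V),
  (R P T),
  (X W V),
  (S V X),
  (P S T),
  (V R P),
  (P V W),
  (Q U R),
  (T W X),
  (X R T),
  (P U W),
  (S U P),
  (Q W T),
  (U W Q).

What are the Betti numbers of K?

b_0 = 1, b_1 = 2, b_2 = 1.

K has 9 vertices, 27 edges, 18 triangles.
rank ∂_0 = 0, rank ∂_1 = 8 ⇒ b_0 = 9 − 0 − 8 = 1; all invariant factors of ∂_1 are 1 so no torsion. So H_0 ≅ Z.
rank ∂_1 = 8, rank ∂_2 = 17 ⇒ b_1 = 27 − 8 − 17 = 2; all invariant factors of ∂_2 are 1 so no torsion. So H_1 ≅ Z^2.
rank ∂_2 = 17, rank ∂_3 = 0 ⇒ b_2 = 18 − 17 − 0 = 1. So H_2 ≅ Z.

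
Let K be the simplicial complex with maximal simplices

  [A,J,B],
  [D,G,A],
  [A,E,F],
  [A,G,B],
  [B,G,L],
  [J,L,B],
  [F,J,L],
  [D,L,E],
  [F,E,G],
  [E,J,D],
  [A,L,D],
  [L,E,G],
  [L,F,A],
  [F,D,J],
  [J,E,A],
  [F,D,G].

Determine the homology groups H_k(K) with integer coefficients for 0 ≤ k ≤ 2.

Take the total order A < B < D < E < F < G < J < L on the vertex set. Then K (dimension 2) consists of the simplices:

  0-simplices (8): A, B, D, E, F, G, J, L
  1-simplices (24): AB, AD, AE, AF, AG, AJ, AL, BG, BJ, BL, DE, DF, DG, DJ, DL, EF, EG, EJ, EL, FG, FJ, FL, GL, JL
  2-simplices (16): ABG, ABJ, ADG, ADL, AEF, AEJ, AFL, BGL, BJL, DEJ, DEL, DFG, DFJ, EFG, EGL, FJL

so the chain groups are C_0 ≅ Z^8, C_1 ≅ Z^24, C_2 ≅ Z^16.

Boundary ∂_1: C_1 → C_0 maps an edge to its endpoints' difference, ∂[p,q] = q − p.
The resulting 8×24 matrix has rank 7, and its Smith normal form has invariant factors (1,1,1,1,1,1,1).

Boundary ∂_2: C_2 → C_1 maps a triangle to the signed sum of its edges. For instance
  ∂DFG = FG − DG + DF,
  ∂BGL = GL − BL + BG.
The 24×16 boundary matrix has rank 15 and Smith normal form diag(1,1,1,1,1,1,1,1,1,1,1,1,1,1,1).

Now H_k = ker ∂_k / im ∂_{k+1}, so:

  H_0: rank C_0 − rank ∂_1 = 8 − 7 = 1, and the invariant factors of ∂_1 are all 1, so H_0 = Z.
  H_1: rank ker ∂_1 − rank ∂_2 = (24 − 7) − 15 = 2, and the invariant factors of ∂_2 are all 1, so H_1 = Z^2.
  H_2: rank ker ∂_2 − rank ∂_3 = (16 − 15) − 0 = 1, and there is no ∂_3, so H_2 = Z.

H_0 = Z,  H_1 = Z^2,  H_2 = Z.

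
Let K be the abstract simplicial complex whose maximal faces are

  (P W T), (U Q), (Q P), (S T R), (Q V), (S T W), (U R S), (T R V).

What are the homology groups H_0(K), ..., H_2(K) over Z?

H_0 ≅ Z,  H_1 ≅ Z^2,  H_2 = 0.

Fix the vertex order P < Q < R < S < T < U < V < W and write every simplex with vertices in increasing order. Then dim K = 2 and the simplices of K are:

  0-simplices (8): P, Q, R, S, T, U, V, W
  1-simplices (14): PQ, PT, PW, QU, QV, RS, RT, RU, RV, ST, SU, SW, TV, TW
  2-simplices (5): PTW, RST, RSU, RTV, STW

giving chain groups C_0 ≅ Z^8, C_1 ≅ Z^14, C_2 ≅ Z^5.

Boundary ∂_1: C_1 → C_0 is given by ∂[p,q] = [q] − [p]. For instance
  ∂RU = U − R.
The resulting 8×14 matrix has rank 7, and its Smith normal form has invariant factors (1,1,1,1,1,1,1).

Boundary ∂_2: C_2 → C_1 maps a triangle to the signed sum of its edges. For instance
  ∂RTV = TV − RV + RT,
  ∂RST = ST − RT + RS.
The 14×5 boundary matrix has rank 5 and Smith normal form diag(1,1,1,1,1).

Reading off H_k = ker ∂_k / im ∂_{k+1}:

  H_0: rank C_0 − rank ∂_1 = 8 − 7 = 1, and the invariant factors of ∂_1 are all 1, so H_0 ≅ Z.
  H_1: rank ker ∂_1 − rank ∂_2 = (14 − 7) − 5 = 2, and the invariant factors of ∂_2 are all 1, so H_1 ≅ Z^2.
  H_2: rank ker ∂_2 − rank ∂_3 = (5 − 5) − 0 = 0, and there is no ∂_3, so H_2 ≅ 0.

As a check, the Euler characteristic is 8 − 14 + 5 = -1, which agrees with 1 − 2 + 0 = -1.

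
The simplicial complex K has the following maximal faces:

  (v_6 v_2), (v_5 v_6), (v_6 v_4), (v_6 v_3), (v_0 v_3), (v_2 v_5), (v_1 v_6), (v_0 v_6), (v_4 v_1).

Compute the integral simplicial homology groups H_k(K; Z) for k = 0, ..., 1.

Order the vertices as v_0 < v_1 < v_2 < v_3 < v_4 < v_5 < v_6. Listing each simplex with vertices in this order, K has dimension 1 with simplices:

  0-simplices (7): [v_0], [v_1], [v_2], [v_3], [v_4], [v_5], [v_6]
  1-simplices (9): [v_0,v_3], [v_0,v_6], [v_1,v_4], [v_1,v_6], [v_2,v_5], [v_2,v_6], [v_3,v_6], [v_4,v_6], [v_5,v_6]

so the chain groups are C_0 ≅ Z^7, C_1 ≅ Z^9.

The boundary map ∂_1: C_1 → C_0 is given by ∂[p,q] = [q] − [p].
As a 7×9 matrix over Z this has rank 6, with invariant factors (1,1,1,1,1,1).

Reading off H_k = ker ∂_k / im ∂_{k+1}:

  H_0: rank C_0 − rank ∂_1 = 7 − 6 = 1, and the invariant factors of ∂_1 are all 1, so H_0 ≅ Z.
  H_1: rank ker ∂_1 − rank ∂_2 = (9 − 6) − 0 = 3, and there is no ∂_2, so H_1 ≅ Z^3.

As a check, the Euler characteristic is 7 − 9 = -2, which agrees with 1 − 3 = -2.
(K is a triangulation of a wedge of 3 circles.)

H_0 ≅ Z,  H_1 ≅ Z^3.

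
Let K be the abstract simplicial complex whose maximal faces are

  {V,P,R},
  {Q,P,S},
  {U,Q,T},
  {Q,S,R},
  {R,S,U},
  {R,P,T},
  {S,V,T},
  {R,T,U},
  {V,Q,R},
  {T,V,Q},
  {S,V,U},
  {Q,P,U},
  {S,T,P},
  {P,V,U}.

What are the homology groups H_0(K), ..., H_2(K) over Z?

H_0 ≅ Z,  H_1 ≅ Z^2,  H_2 ≅ Z.

Fix the vertex order P < Q < R < S < T < U < V and write every simplex with vertices in increasing order. Then dim K = 2 and the simplices of K are:

  0-simplices (7): P, Q, R, S, T, U, V
  1-simplices (21): PQ, PR, PS, PT, PU, PV, QR, QS, QT, QU, QV, RS, RT, RU, RV, ST, SU, SV, TU, TV, UV
  2-simplices (14): PQS, PQU, PRT, PRV, PST, PUV, QRS, QRV, QTU, QTV, RSU, RTU, STV, SUV

so the chain groups are C_0 ≅ Z^7, C_1 ≅ Z^21, C_2 ≅ Z^14.

Boundary ∂_1: C_1 → C_0 maps an edge to its endpoints' difference, ∂[p,q] = q − p. For instance
  ∂RS = S − R.
The resulting 7×21 matrix has rank 6, and its Smith normal form has invariant factors (1,1,1,1,1,1).

The boundary map ∂_2: C_2 → C_1 maps a triangle to the signed sum of its edges. For instance
  ∂PRV = RV − PV + PR,
  ∂PUV = UV − PV + PU.
As a 21×14 matrix over Z this has rank 13, with invariant factors (1,1,1,1,1,1,1,1,1,1,1,1,1).

Computing H_k = (kernel of ∂_k) / (image of ∂_{k+1}):

  H_0: rank C_0 − rank ∂_1 = 7 − 6 = 1, and the invariant factors of ∂_1 are all 1, so H_0 = Z.
  H_1: rank ker ∂_1 − rank ∂_2 = (21 − 6) − 13 = 2, and the invariant factors of ∂_2 are all 1, so H_1 = Z^2.
  H_2: rank ker ∂_2 − rank ∂_3 = (14 − 13) − 0 = 1, and there is no ∂_3, so H_2 = Z.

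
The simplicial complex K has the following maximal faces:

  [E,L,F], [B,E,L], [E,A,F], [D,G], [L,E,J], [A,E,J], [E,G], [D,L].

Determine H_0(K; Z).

Order the vertices as A < B < D < E < F < G < J < L. Listing each simplex with vertices in this order, K has dimension 2 with simplices:

  0-simplices (8): A, B, D, E, F, G, J, L
  1-simplices (13): AE, AF, AJ, BE, BL, DG, DL, EF, EG, EJ, EL, FL, JL
  2-simplices (5): AEF, AEJ, BEL, EFL, EJL

so the chain groups are C_0 ≅ Z^8, C_1 ≅ Z^13, C_2 ≅ Z^5.

∂_1: C_1 → C_0 is given by ∂[p,q] = [q] − [p]. For instance
  ∂AJ = J − A.
The 8×13 boundary matrix has rank 7 and Smith normal form diag(1,1,1,1,1,1,1).

∂_2: C_2 → C_1 acts by ∂[p,q,r] = [q,r] − [p,r] + [p,q]. For instance
  ∂EJL = JL − EL + EJ,
  ∂AEF = EF − AF + AE.
The resulting 13×5 matrix has rank 5, and its Smith normal form has invariant factors (1,1,1,1,1).

Now H_k = ker ∂_k / im ∂_{k+1}, so:

  H_0: rank C_0 − rank ∂_1 = 8 − 7 = 1, and the invariant factors of ∂_1 are all 1, so H_0 ≅ Z.

H_0 ≅ Z.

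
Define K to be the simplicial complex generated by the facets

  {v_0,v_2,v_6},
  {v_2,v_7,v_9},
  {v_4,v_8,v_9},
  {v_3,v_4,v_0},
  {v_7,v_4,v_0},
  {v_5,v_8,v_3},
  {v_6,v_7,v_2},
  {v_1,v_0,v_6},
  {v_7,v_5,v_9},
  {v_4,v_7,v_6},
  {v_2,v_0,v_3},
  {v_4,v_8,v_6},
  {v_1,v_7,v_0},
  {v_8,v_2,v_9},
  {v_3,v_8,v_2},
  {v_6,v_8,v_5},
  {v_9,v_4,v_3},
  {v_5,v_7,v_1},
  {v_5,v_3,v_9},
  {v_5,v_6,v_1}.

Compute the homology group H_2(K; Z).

H_2 ≅ 0.

Order the vertices as v_0 < v_1 < v_2 < v_3 < v_4 < v_5 < v_6 < v_7 < v_8 < v_9. Listing each simplex with vertices in this order, K has dimension 2 with simplices:

  0-simplices (10): [v_0], [v_1], [v_2], [v_3], [v_4], [v_5], [v_6], [v_7], [v_8], [v_9]
  1-simplices (30): (30 of them)
  2-simplices (20): (20 of them)

giving chain groups C_0 ≅ Z^10, C_1 ≅ Z^30, C_2 ≅ Z^20.

The boundary map ∂_1: C_1 → C_0 maps an edge to its endpoints' difference, ∂[p,q] = q − p. For instance
  ∂[v_5,v_7] = [v_7] − [v_5].
The 10×30 boundary matrix has rank 9 and Smith normal form diag(1,1,1,1,1,1,1,1,1).

The boundary map ∂_2: C_2 → C_1 sends each 2-simplex [p,q,r] to [q,r] − [p,r] + [p,q]. For instance
  ∂[v_5,v_7,v_9] = [v_7,v_9] − [v_5,v_9] + [v_5,v_7],
  ∂[v_0,v_1,v_7] = [v_1,v_7] − [v_0,v_7] + [v_0,v_1].
This gives a 30×20 integer matrix of rank 20; reducing to Smith normal form yields diagonal entries (1,1,1,1,1,1,1,1,1,1,1,1,1,1,1,1,1,1,1,2).

From H_k ≅ ker(∂_k) / im(∂_{k+1}) we obtain:

  H_2: rank ker ∂_2 − rank ∂_3 = (20 − 20) − 0 = 0, and there is no ∂_3, so H_2 ≅ 0.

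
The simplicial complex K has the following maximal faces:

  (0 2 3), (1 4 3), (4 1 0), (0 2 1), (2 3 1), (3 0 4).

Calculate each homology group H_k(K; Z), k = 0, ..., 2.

H_0 ≅ Z,  H_1 = 0,  H_2 ≅ Z.

We work with the vertex ordering 0 < 1 < 2 < 3 < 4. The simplices of K, each written with vertices in increasing order, are:

  0-simplices (5): [0], [1], [2], [3], [4]
  1-simplices (9): [0,1], [0,2], [0,3], [0,4], [1,2], [1,3], [1,4], [2,3], [3,4]
  2-simplices (6): [0,1,2], [0,1,4], [0,2,3], [0,3,4], [1,2,3], [1,3,4]

so the chain groups are C_0 ≅ Z^5, C_1 ≅ Z^9, C_2 ≅ Z^6.

∂_1: C_1 → C_0 sends each edge [p,q] (with p < q) to q − p. For instance
  ∂[1,2] = [2] − [1].
The 5×9 boundary matrix has rank 4 and Smith normal form diag(1,1,1,1).

Boundary ∂_2: C_2 → C_1 acts by ∂[p,q,r] = [q,r] − [p,r] + [p,q]. For instance
  ∂[0,3,4] = [3,4] − [0,4] + [0,3],
  ∂[0,2,3] = [2,3] − [0,3] + [0,2].
The 9×6 boundary matrix has rank 5 and Smith normal form diag(1,1,1,1,1).

From H_k ≅ ker(∂_k) / im(∂_{k+1}) we obtain:

  H_0: rank C_0 − rank ∂_1 = 5 − 4 = 1, and the invariant factors of ∂_1 are all 1, so H_0 = Z.
  H_1: rank ker ∂_1 − rank ∂_2 = (9 − 4) − 5 = 0, and the invariant factors of ∂_2 are all 1, so H_1 = 0.
  H_2: rank ker ∂_2 − rank ∂_3 = (6 − 5) − 0 = 1, and there is no ∂_3, so H_2 = Z.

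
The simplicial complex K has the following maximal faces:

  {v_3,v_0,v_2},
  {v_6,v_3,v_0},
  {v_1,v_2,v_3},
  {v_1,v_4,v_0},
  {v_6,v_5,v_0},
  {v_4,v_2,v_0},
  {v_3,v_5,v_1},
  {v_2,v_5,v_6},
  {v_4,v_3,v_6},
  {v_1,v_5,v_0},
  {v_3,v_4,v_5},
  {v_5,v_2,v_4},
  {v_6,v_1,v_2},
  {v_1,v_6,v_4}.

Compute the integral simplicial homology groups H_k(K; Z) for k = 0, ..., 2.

H_0 ≅ Z,  H_1 ≅ Z^2,  H_2 ≅ Z.

K has 7 vertices, 21 edges, 14 triangles.
rank ∂_0 = 0, rank ∂_1 = 6 ⇒ b_0 = 7 − 0 − 6 = 1; all invariant factors of ∂_1 are 1 so no torsion. So H_0 = Z.
rank ∂_1 = 6, rank ∂_2 = 13 ⇒ b_1 = 21 − 6 − 13 = 2; all invariant factors of ∂_2 are 1 so no torsion. So H_1 = Z^2.
rank ∂_2 = 13, rank ∂_3 = 0 ⇒ b_2 = 14 − 13 − 0 = 1. So H_2 = Z.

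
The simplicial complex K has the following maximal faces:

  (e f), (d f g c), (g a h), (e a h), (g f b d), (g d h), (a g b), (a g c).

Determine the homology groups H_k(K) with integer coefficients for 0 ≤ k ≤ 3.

H_0 = Z,  H_1 = Z,  H_2 = 0,  H_3 = 0.

Fix the vertex order a < b < c < d < e < f < g < h and write every simplex with vertices in increasing order. Then dim K = 3 and the simplices of K are:

  0-simplices (8): a, b, c, d, e, f, g, h
  1-simplices (18): ab, ac, ae, ag, ah, bd, bf, bg, cd, cf, cg, df, dg, dh, ef, eh, fg, gh
  2-simplices (12): abg, acg, aeh, agh, bdf, bdg, bfg, cdf, cdg, cfg, dfg, dgh
  3-simplices (2): bdfg, cdfg

giving chain groups C_0 ≅ Z^8, C_1 ≅ Z^18, C_2 ≅ Z^12, C_3 ≅ Z^2.

The boundary map ∂_1: C_1 → C_0 sends each edge [p,q] (with p < q) to q − p. For instance
  ∂bf = f − b.
This gives a 8×18 integer matrix of rank 7; reducing to Smith normal form yields diagonal entries (1,1,1,1,1,1,1).

Boundary ∂_2: C_2 → C_1 maps a triangle to the signed sum of its edges. For instance
  ∂dfg = fg − dg + df,
  ∂bfg = fg − bg + bf.
The resulting 18×12 matrix has rank 10, and its Smith normal form has invariant factors (1,1,1,1,1,1,1,1,1,1).

The boundary map ∂_3: C_3 → C_2 sends each 3-simplex σ to the alternating sum Σ_i (−1)^i (σ with its i-th vertex removed). For instance
  ∂cdfg = dfg − cfg + cdg − cdf,
  ∂bdfg = dfg − bfg + bdg − bdf.
The 12×2 boundary matrix has rank 2 and Smith normal form diag(1,1).

Computing H_k = (kernel of ∂_k) / (image of ∂_{k+1}):

  H_0: rank C_0 − rank ∂_1 = 8 − 7 = 1, and the invariant factors of ∂_1 are all 1, so H_0 ≅ Z.
  H_1: rank ker ∂_1 − rank ∂_2 = (18 − 7) − 10 = 1, and the invariant factors of ∂_2 are all 1, so H_1 ≅ Z.
  H_2: rank ker ∂_2 − rank ∂_3 = (12 − 10) − 2 = 0, and the invariant factors of ∂_3 are all 1, so H_2 ≅ 0.
  H_3: rank ker ∂_3 − rank ∂_4 = (2 − 2) − 0 = 0, and there is no ∂_4, so H_3 ≅ 0.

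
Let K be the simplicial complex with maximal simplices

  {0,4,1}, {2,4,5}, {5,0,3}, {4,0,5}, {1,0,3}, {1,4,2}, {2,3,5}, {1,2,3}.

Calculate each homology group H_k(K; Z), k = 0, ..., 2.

Fix the vertex order 0 < 1 < 2 < 3 < 4 < 5 and write every simplex with vertices in increasing order. Then dim K = 2 and the simplices of K are:

  0-simplices (6): [0], [1], [2], [3], [4], [5]
  1-simplices (12): [0,1], [0,3], [0,4], [0,5], [1,2], [1,3], [1,4], [2,3], [2,4], [2,5], [3,5], [4,5]
  2-simplices (8): [0,1,3], [0,1,4], [0,3,5], [0,4,5], [1,2,3], [1,2,4], [2,3,5], [2,4,5]

Hence C_0 ≅ Z^6, C_1 ≅ Z^12, C_2 ≅ Z^8.

The boundary map ∂_1: C_1 → C_0 maps an edge to its endpoints' difference, ∂[p,q] = q − p. For instance
  ∂[0,1] = [1] − [0].
As a 6×12 matrix over Z this has rank 5, with invariant factors (1,1,1,1,1).

∂_2: C_2 → C_1 sends each 2-simplex [p,q,r] to [q,r] − [p,r] + [p,q]. For instance
  ∂[0,4,5] = [4,5] − [0,5] + [0,4],
  ∂[1,2,4] = [2,4] − [1,4] + [1,2].
The 12×8 boundary matrix has rank 7 and Smith normal form diag(1,1,1,1,1,1,1).

Reading off H_k = ker ∂_k / im ∂_{k+1}:

  H_0: rank C_0 − rank ∂_1 = 6 − 5 = 1, and the invariant factors of ∂_1 are all 1, so H_0 = Z.
  H_1: rank ker ∂_1 − rank ∂_2 = (12 − 5) − 7 = 0, and the invariant factors of ∂_2 are all 1, so H_1 = 0.
  H_2: rank ker ∂_2 − rank ∂_3 = (8 − 7) − 0 = 1, and there is no ∂_3, so H_2 = Z.

(K is a triangulation of the 2-sphere S^2.)

H_0 = Z,  H_1 = 0,  H_2 = Z.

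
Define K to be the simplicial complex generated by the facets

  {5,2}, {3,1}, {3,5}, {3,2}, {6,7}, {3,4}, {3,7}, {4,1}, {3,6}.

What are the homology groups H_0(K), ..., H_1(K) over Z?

K has 7 vertices, 9 edges.
rank ∂_0 = 0, rank ∂_1 = 6 ⇒ b_0 = 7 − 0 − 6 = 1; all invariant factors of ∂_1 are 1 so no torsion. So H_0 ≅ Z.
rank ∂_1 = 6, rank ∂_2 = 0 ⇒ b_1 = 9 − 6 − 0 = 3. So H_1 ≅ Z^3.

H_0 ≅ Z,  H_1 ≅ Z^3.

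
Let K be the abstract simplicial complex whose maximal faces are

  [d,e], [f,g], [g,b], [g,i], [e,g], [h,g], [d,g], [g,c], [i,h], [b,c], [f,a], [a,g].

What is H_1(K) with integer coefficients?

H_1 = Z^4.

K has 9 vertices, 12 edges.
rank ∂_1 = 8, rank ∂_2 = 0 ⇒ b_1 = 12 − 8 − 0 = 4. So H_1 = Z^4.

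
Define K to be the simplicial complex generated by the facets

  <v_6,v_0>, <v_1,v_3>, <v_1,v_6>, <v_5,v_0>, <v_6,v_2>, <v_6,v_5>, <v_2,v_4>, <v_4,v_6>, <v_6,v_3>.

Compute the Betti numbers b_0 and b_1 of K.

Order the vertices as v_0 < v_1 < v_2 < v_3 < v_4 < v_5 < v_6. Listing each simplex with vertices in this order, K has dimension 1 with simplices:

  0-simplices (7): [v_0], [v_1], [v_2], [v_3], [v_4], [v_5], [v_6]
  1-simplices (9): [v_0,v_5], [v_0,v_6], [v_1,v_3], [v_1,v_6], [v_2,v_4], [v_2,v_6], [v_3,v_6], [v_4,v_6], [v_5,v_6]

Hence C_0 ≅ Z^7, C_1 ≅ Z^9.

The boundary map ∂_1: C_1 → C_0 sends each edge [p,q] (with p < q) to q − p.
The resulting 7×9 matrix has rank 6, and its Smith normal form has invariant factors (1,1,1,1,1,1).

Computing H_k = (kernel of ∂_k) / (image of ∂_{k+1}):

  H_0: rank C_0 − rank ∂_1 = 7 − 6 = 1, and the invariant factors of ∂_1 are all 1, so H_0 = Z.
  H_1: rank ker ∂_1 − rank ∂_2 = (9 − 6) − 0 = 3, and there is no ∂_2, so H_1 = Z^3.

(K is a triangulation of a wedge of 3 circles.)

Hence the Betti numbers are b_0 = 1, b_1 = 3.

b_0 = 1, b_1 = 3.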